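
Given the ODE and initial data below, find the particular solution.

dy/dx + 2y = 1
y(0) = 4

General solution: y = 1/2 + Ce^(-2x)
Applying y(0) = 4: C = 4 - 1/2 = 7/2
Particular solution: y = 1/2 + (7/2)e^(-2x)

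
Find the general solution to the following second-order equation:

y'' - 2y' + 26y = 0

Characteristic equation: r² - 2r + 26 = 0
Roots: r = 1 ± 5i (complex conjugates)
General solution: y = e^x(C₁cos(5x) + C₂sin(5x))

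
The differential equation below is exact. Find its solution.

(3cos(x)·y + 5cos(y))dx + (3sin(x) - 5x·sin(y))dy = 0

Verify exactness: ∂M/∂y = ∂N/∂x ✓
Find F(x,y) such that ∂F/∂x = M, ∂F/∂y = N
Solution: 3sin(x)·y + 5x·cos(y) = C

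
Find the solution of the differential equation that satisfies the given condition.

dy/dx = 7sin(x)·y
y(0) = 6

General solution: y = Ce^(-7cos(x))
Applying IC y(0) = 6:
Particular solution: y = 6e^(7(1-cos(x)))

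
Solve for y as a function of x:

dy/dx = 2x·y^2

Separating variables and integrating:
-1/y = x^2 + C

General solution: y^-1 = -x^2 + C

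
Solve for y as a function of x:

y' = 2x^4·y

Separating variables and integrating:
ln|y| = 2x^5/5 + C

General solution: y = Ce^(2x^5/5)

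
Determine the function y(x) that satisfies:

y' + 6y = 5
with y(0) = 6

General solution: y = 5/6 + Ce^(-6x)
Applying y(0) = 6: C = 6 - 5/6 = 31/6
Particular solution: y = 5/6 + (31/6)e^(-6x)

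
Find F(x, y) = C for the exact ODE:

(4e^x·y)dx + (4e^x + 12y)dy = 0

Verify exactness: ∂M/∂y = ∂N/∂x ✓
Find F(x,y) such that ∂F/∂x = M, ∂F/∂y = N
Solution: 4e^x·y + 6y² = C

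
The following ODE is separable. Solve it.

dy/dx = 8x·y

Separating variables and integrating:
ln|y| = 4x^2 + C

General solution: y = Ce^(4x^2)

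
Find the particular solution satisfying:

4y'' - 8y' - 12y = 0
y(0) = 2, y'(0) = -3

General solution: y = C₁e^(3x) + C₂e^(-x)
Applying ICs: C₁ = -1/4, C₂ = 9/4
Particular solution: y = -(1/4)e^(3x) + (9/4)e^(-x)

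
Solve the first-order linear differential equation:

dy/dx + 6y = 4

Using integrating factor method:

General solution: y = 2/3 + Ce^(-6x)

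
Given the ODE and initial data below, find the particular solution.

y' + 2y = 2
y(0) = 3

General solution: y = 1 + Ce^(-2x)
Applying y(0) = 3: C = 3 - 1 = 2
Particular solution: y = 1 + 2e^(-2x)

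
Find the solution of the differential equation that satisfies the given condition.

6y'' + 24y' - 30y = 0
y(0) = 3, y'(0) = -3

General solution: y = C₁e^x + C₂e^(-5x)
Applying ICs: C₁ = 2, C₂ = 1
Particular solution: y = 2e^x + e^(-5x)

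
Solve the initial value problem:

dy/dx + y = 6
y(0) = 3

General solution: y = 6 + Ce^(-x)
Applying y(0) = 3: C = 3 - 6 = -3
Particular solution: y = 6 - 3e^(-x)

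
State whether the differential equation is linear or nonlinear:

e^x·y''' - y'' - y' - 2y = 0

Linear (y and its derivatives appear to the first power only, no products of y terms)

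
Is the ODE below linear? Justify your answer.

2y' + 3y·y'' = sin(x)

No. Nonlinear (y·y'' term)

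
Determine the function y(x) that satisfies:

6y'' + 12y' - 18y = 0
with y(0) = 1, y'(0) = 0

General solution: y = C₁e^x + C₂e^(-3x)
Applying ICs: C₁ = 3/4, C₂ = 1/4
Particular solution: y = (3/4)e^x + (1/4)e^(-3x)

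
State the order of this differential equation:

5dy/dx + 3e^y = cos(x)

The order is 1 (highest derivative is of order 1).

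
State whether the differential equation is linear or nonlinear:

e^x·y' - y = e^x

Linear (y and its derivatives appear to the first power only, no products of y terms)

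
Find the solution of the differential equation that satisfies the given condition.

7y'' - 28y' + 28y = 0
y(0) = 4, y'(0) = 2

General solution: y = (C₁ + C₂x)e^(2x)
Repeated root r = 2
Applying ICs: C₁ = 4, C₂ = -6
Particular solution: y = (4 - 6x)e^(2x)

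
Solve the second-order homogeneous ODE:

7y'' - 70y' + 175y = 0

Characteristic equation: 7r² - 70r + 175 = 0
Divide by 7: r² - 10r + 25 = 0
Factored: (r - 5)² = 0
Repeated root: r = 5
General solution: y = (C₁ + C₂x)e^(5x)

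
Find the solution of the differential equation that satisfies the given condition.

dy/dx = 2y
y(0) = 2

General solution: y = Ce^(2x)
Applying IC y(0) = 2:
Particular solution: y = 2e^(2x)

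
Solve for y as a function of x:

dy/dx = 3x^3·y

Separating variables and integrating:
ln|y| = 3x^4/4 + C

General solution: y = Ce^(3x^4/4)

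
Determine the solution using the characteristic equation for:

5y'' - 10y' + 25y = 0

Characteristic equation: 5r² - 10r + 25 = 0
Divide by 5: r² - 2r + 5 = 0
Roots: r = 1 ± 2i (complex conjugates)
General solution: y = e^x(C₁cos(2x) + C₂sin(2x))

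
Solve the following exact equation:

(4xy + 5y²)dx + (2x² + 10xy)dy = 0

Verify exactness: ∂M/∂y = ∂N/∂x ✓
Find F(x,y) such that ∂F/∂x = M, ∂F/∂y = N
Solution: 2x²y + 5xy² = C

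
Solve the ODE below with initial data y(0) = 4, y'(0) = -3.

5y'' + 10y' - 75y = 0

General solution: y = C₁e^(3x) + C₂e^(-5x)
Applying ICs: C₁ = 17/8, C₂ = 15/8
Particular solution: y = (17/8)e^(3x) + (15/8)e^(-5x)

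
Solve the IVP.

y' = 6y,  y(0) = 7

General solution: y = Ce^(6x)
Applying IC y(0) = 7:
Particular solution: y = 7e^(6x)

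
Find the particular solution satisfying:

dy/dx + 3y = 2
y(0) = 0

General solution: y = 2/3 + Ce^(-3x)
Applying y(0) = 0: C = 0 - 2/3 = -2/3
Particular solution: y = 2/3 - (2/3)e^(-3x)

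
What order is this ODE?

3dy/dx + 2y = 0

The order is 1 (highest derivative is of order 1).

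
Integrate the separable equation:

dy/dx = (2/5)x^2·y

Separating variables and integrating:
ln|y| = 2x^3/15 + C

General solution: y = Ce^(2x^3/15)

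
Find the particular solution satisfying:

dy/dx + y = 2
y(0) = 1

General solution: y = 2 + Ce^(-x)
Applying y(0) = 1: C = 1 - 2 = -1
Particular solution: y = 2 - e^(-x)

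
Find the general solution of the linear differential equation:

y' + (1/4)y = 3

Using integrating factor method:

General solution: y = 12 + Ce^(-x/4)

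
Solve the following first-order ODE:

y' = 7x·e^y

Separating variables and integrating:
-e^(-y) = 7x²/2 + C

General solution: y = -ln(C - 7x²/2)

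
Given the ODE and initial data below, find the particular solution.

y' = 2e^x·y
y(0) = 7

General solution: y = Ce^(2e^x)
Applying IC y(0) = 7:
Particular solution: y = 7e^(2(e^x - 1))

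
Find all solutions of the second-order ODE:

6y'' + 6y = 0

Characteristic equation: 6r² + 6 = 0
Divide by 6: r² + 1 = 0
Roots: r = ±i (complex conjugates)
General solution: y = C₁cos(x) + C₂sin(x)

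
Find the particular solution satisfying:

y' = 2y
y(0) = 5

General solution: y = Ce^(2x)
Applying IC y(0) = 5:
Particular solution: y = 5e^(2x)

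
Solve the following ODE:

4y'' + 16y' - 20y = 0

Characteristic equation: 4r² + 16r - 20 = 0
Divide by 4: r² + 4r - 5 = 0
Roots: r = 1, -5 (distinct real)
General solution: y = C₁e^x + C₂e^(-5x)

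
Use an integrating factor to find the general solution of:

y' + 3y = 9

Using integrating factor method:

General solution: y = 3 + Ce^(-3x)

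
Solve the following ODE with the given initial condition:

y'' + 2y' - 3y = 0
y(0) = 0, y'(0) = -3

General solution: y = C₁e^x + C₂e^(-3x)
Applying ICs: C₁ = -3/4, C₂ = 3/4
Particular solution: y = -(3/4)e^x + (3/4)e^(-3x)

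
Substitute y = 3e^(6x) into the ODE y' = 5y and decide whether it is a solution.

Verification:
y = 3e^(6x)
y' = 18e^(6x)
But 5y = 15e^(6x)
y' ≠ 5y — the derivative does not match

No, it is not a solution.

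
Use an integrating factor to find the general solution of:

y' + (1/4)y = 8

Using integrating factor method:

General solution: y = 32 + Ce^(-x/4)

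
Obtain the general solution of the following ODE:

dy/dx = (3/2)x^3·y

Separating variables and integrating:
ln|y| = 3x^4/8 + C

General solution: y = Ce^(3x^4/8)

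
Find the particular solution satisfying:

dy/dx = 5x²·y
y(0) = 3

General solution: y = Ce^(5x³/3)
Applying IC y(0) = 3:
Particular solution: y = 3e^(5x³/3)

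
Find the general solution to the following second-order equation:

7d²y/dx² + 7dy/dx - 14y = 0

Characteristic equation: 7r² + 7r - 14 = 0
Divide by 7: r² + r - 2 = 0
Roots: r = 1, -2 (distinct real)
General solution: y = C₁e^x + C₂e^(-2x)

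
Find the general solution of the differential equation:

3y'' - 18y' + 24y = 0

Characteristic equation: 3r² - 18r + 24 = 0
Divide by 3: r² - 6r + 8 = 0
Roots: r = 4, 2 (distinct real)
General solution: y = C₁e^(4x) + C₂e^(2x)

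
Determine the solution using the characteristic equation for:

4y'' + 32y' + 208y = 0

Characteristic equation: 4r² + 32r + 208 = 0
Divide by 4: r² + 8r + 52 = 0
Roots: r = -4 ± 6i (complex conjugates)
General solution: y = e^(-4x)(C₁cos(6x) + C₂sin(6x))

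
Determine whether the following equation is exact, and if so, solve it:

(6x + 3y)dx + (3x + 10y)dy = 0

Verify exactness: ∂M/∂y = ∂N/∂x ✓
Find F(x,y) such that ∂F/∂x = M, ∂F/∂y = N
Solution: 3x² + 3xy + 5y² = C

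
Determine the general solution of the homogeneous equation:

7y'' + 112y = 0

Characteristic equation: 7r² + 112 = 0
Divide by 7: r² + 16 = 0
Roots: r = ±4i (complex conjugates)
General solution: y = C₁cos(4x) + C₂sin(4x)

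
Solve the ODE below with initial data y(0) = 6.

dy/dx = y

General solution: y = Ce^x
Applying IC y(0) = 6:
Particular solution: y = 6e^x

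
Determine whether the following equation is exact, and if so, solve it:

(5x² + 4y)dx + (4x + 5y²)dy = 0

Verify exactness: ∂M/∂y = ∂N/∂x ✓
Find F(x,y) such that ∂F/∂x = M, ∂F/∂y = N
Solution: 5x³/3 + 4xy + 5y³/3 = C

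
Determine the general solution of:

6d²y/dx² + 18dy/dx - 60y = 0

Characteristic equation: 6r² + 18r - 60 = 0
Divide by 6: r² + 3r - 10 = 0
Roots: r = 2, -5 (distinct real)
General solution: y = C₁e^(2x) + C₂e^(-5x)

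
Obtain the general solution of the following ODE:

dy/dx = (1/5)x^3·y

Separating variables and integrating:
ln|y| = x^4/20 + C

General solution: y = Ce^(x^4/20)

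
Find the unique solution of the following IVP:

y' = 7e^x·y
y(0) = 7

General solution: y = Ce^(7e^x)
Applying IC y(0) = 7:
Particular solution: y = 7e^(7(e^x - 1))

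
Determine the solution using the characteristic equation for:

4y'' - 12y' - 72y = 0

Characteristic equation: 4r² - 12r - 72 = 0
Divide by 4: r² - 3r - 18 = 0
Roots: r = 6, -3 (distinct real)
General solution: y = C₁e^(6x) + C₂e^(-3x)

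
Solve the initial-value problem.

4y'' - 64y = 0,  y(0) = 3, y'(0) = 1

General solution: y = C₁e^(4x) + C₂e^(-4x)
Applying ICs: C₁ = 13/8, C₂ = 11/8
Particular solution: y = (13/8)e^(4x) + (11/8)e^(-4x)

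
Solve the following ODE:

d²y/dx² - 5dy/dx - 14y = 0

Characteristic equation: r² - 5r - 14 = 0
Roots: r = 7, -2 (distinct real)
General solution: y = C₁e^(7x) + C₂e^(-2x)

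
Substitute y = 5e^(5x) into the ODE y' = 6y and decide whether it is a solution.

Verification:
y = 5e^(5x)
y' = 25e^(5x)
But 6y = 30e^(5x)
y' ≠ 6y — the derivative does not match

No, it is not a solution.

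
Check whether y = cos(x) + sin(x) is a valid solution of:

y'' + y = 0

Verification:
y'' = -cos(x) - sin(x)
y'' + y = 0 ✓

Yes, it is a solution.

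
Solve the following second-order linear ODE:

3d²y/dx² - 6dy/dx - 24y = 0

Characteristic equation: 3r² - 6r - 24 = 0
Divide by 3: r² - 2r - 8 = 0
Roots: r = 4, -2 (distinct real)
General solution: y = C₁e^(4x) + C₂e^(-2x)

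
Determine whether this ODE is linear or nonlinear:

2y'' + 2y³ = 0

Nonlinear (y³ term)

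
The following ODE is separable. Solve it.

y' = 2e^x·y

Separating variables and integrating:
ln|y| = 2e^x + C

General solution: y = Ce^(2e^x)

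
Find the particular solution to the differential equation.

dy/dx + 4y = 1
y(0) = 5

General solution: y = 1/4 + Ce^(-4x)
Applying y(0) = 5: C = 5 - 1/4 = 19/4
Particular solution: y = 1/4 + (19/4)e^(-4x)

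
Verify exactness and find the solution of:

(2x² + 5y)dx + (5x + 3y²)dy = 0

Verify exactness: ∂M/∂y = ∂N/∂x ✓
Find F(x,y) such that ∂F/∂x = M, ∂F/∂y = N
Solution: 2x³/3 + 5xy + y³ = C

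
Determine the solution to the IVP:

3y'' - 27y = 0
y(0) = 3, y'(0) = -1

General solution: y = C₁e^(3x) + C₂e^(-3x)
Applying ICs: C₁ = 4/3, C₂ = 5/3
Particular solution: y = (4/3)e^(3x) + (5/3)e^(-3x)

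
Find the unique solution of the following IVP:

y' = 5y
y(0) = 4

General solution: y = Ce^(5x)
Applying IC y(0) = 4:
Particular solution: y = 4e^(5x)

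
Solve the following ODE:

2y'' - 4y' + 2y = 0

Characteristic equation: 2r² - 4r + 2 = 0
Divide by 2: r² - 2r + 1 = 0
Factored: (r - 1)² = 0
Repeated root: r = 1
General solution: y = (C₁ + C₂x)e^x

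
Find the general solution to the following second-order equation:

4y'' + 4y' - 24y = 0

Characteristic equation: 4r² + 4r - 24 = 0
Divide by 4: r² + r - 6 = 0
Roots: r = 2, -3 (distinct real)
General solution: y = C₁e^(2x) + C₂e^(-3x)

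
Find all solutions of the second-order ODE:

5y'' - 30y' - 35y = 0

Characteristic equation: 5r² - 30r - 35 = 0
Divide by 5: r² - 6r - 7 = 0
Roots: r = 7, -1 (distinct real)
General solution: y = C₁e^(7x) + C₂e^(-x)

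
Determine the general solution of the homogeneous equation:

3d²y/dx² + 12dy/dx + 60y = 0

Characteristic equation: 3r² + 12r + 60 = 0
Divide by 3: r² + 4r + 20 = 0
Roots: r = -2 ± 4i (complex conjugates)
General solution: y = e^(-2x)(C₁cos(4x) + C₂sin(4x))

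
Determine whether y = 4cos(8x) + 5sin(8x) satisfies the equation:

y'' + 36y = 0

Verification:
y'' = -256cos(8x) - 320sin(8x)
y'' + 36y ≠ 0 (frequency mismatch: got 64 instead of 36)

No, it is not a solution.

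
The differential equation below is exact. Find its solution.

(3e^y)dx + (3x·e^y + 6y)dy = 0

Verify exactness: ∂M/∂y = ∂N/∂x ✓
Find F(x,y) such that ∂F/∂x = M, ∂F/∂y = N
Solution: 3x·e^y + 3y² = C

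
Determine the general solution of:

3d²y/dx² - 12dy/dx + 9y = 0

Characteristic equation: 3r² - 12r + 9 = 0
Divide by 3: r² - 4r + 3 = 0
Roots: r = 3, 1 (distinct real)
General solution: y = C₁e^(3x) + C₂e^x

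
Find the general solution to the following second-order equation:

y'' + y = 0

Characteristic equation: r² + 1 = 0
Roots: r = ±i (complex conjugates)
General solution: y = C₁cos(x) + C₂sin(x)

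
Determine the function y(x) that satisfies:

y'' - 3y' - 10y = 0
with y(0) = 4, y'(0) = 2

General solution: y = C₁e^(5x) + C₂e^(-2x)
Applying ICs: C₁ = 10/7, C₂ = 18/7
Particular solution: y = (10/7)e^(5x) + (18/7)e^(-2x)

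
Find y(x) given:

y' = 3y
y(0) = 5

General solution: y = Ce^(3x)
Applying IC y(0) = 5:
Particular solution: y = 5e^(3x)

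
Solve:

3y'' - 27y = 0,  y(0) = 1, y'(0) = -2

General solution: y = C₁e^(3x) + C₂e^(-3x)
Applying ICs: C₁ = 1/6, C₂ = 5/6
Particular solution: y = (1/6)e^(3x) + (5/6)e^(-3x)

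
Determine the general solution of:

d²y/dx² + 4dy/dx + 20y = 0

Characteristic equation: r² + 4r + 20 = 0
Roots: r = -2 ± 4i (complex conjugates)
General solution: y = e^(-2x)(C₁cos(4x) + C₂sin(4x))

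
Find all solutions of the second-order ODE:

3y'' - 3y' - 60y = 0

Characteristic equation: 3r² - 3r - 60 = 0
Divide by 3: r² - r - 20 = 0
Roots: r = 5, -4 (distinct real)
General solution: y = C₁e^(5x) + C₂e^(-4x)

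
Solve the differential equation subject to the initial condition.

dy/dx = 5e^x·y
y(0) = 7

General solution: y = Ce^(5e^x)
Applying IC y(0) = 7:
Particular solution: y = 7e^(5(e^x - 1))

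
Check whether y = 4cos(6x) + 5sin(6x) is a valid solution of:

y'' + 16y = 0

Verification:
y'' = -144cos(6x) - 180sin(6x)
y'' + 16y ≠ 0 (frequency mismatch: got 36 instead of 16)

No, it is not a solution.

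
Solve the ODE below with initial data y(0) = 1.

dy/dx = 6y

General solution: y = Ce^(6x)
Applying IC y(0) = 1:
Particular solution: y = e^(6x)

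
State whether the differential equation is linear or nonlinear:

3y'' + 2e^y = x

Nonlinear (e^y is nonlinear in y)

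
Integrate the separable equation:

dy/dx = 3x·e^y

Separating variables and integrating:
-e^(-y) = 3x²/2 + C

General solution: y = -ln(C - 3x²/2)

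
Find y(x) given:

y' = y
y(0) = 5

General solution: y = Ce^x
Applying IC y(0) = 5:
Particular solution: y = 5e^x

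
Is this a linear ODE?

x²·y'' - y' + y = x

Yes. Linear (y and its derivatives appear to the first power only, no products of y terms)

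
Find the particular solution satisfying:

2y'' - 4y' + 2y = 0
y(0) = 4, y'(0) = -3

General solution: y = (C₁ + C₂x)e^x
Repeated root r = 1
Applying ICs: C₁ = 4, C₂ = -7
Particular solution: y = (4 - 7x)e^x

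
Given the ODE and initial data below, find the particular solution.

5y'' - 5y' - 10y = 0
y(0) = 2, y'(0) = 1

General solution: y = C₁e^(2x) + C₂e^(-x)
Applying ICs: C₁ = 1, C₂ = 1
Particular solution: y = e^(2x) + e^(-x)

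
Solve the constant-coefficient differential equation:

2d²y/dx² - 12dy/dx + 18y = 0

Characteristic equation: 2r² - 12r + 18 = 0
Divide by 2: r² - 6r + 9 = 0
Factored: (r - 3)² = 0
Repeated root: r = 3
General solution: y = (C₁ + C₂x)e^(3x)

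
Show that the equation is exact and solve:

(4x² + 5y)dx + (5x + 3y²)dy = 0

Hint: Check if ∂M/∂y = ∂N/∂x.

Verify exactness: ∂M/∂y = ∂N/∂x ✓
Find F(x,y) such that ∂F/∂x = M, ∂F/∂y = N
Solution: 4x³/3 + 5xy + y³ = C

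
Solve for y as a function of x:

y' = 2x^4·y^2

Separating variables and integrating:
-1/y = 2x^5/5 + C

General solution: y^-1 = (-2/5)x^5 + C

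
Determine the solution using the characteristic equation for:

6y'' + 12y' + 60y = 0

Characteristic equation: 6r² + 12r + 60 = 0
Divide by 6: r² + 2r + 10 = 0
Roots: r = -1 ± 3i (complex conjugates)
General solution: y = e^(-x)(C₁cos(3x) + C₂sin(3x))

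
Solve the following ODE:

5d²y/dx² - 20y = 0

Characteristic equation: 5r² - 20 = 0
Divide by 5: r² - 4 = 0
Roots: r = 2, -2 (distinct real)
General solution: y = C₁e^(2x) + C₂e^(-2x)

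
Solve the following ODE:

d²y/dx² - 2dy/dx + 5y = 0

Characteristic equation: r² - 2r + 5 = 0
Roots: r = 1 ± 2i (complex conjugates)
General solution: y = e^x(C₁cos(2x) + C₂sin(2x))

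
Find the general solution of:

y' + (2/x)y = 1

Using integrating factor method:

General solution: y = (1/3)x + Cx^(-2)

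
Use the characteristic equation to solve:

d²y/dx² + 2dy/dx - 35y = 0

Characteristic equation: r² + 2r - 35 = 0
Roots: r = 5, -7 (distinct real)
General solution: y = C₁e^(5x) + C₂e^(-7x)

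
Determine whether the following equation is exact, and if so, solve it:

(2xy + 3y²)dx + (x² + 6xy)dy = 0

Verify exactness: ∂M/∂y = ∂N/∂x ✓
Find F(x,y) such that ∂F/∂x = M, ∂F/∂y = N
Solution: x²y + 3xy² = C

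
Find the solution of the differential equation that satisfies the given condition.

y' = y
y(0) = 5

General solution: y = Ce^x
Applying IC y(0) = 5:
Particular solution: y = 5e^x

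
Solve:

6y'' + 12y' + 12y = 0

Characteristic equation: 6r² + 12r + 12 = 0
Divide by 6: r² + 2r + 2 = 0
Roots: r = -1 ± i (complex conjugates)
General solution: y = e^(-x)(C₁cos(x) + C₂sin(x))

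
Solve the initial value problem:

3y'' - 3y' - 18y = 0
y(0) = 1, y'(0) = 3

General solution: y = C₁e^(3x) + C₂e^(-2x)
Applying ICs: C₁ = 1, C₂ = 0
Particular solution: y = e^(3x)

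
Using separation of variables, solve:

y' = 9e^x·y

Separating variables and integrating:
ln|y| = 9e^x + C

General solution: y = Ce^(9e^x)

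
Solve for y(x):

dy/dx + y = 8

Using integrating factor method:

General solution: y = 8 + Ce^(-x)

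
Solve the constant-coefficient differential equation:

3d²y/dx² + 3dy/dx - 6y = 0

Characteristic equation: 3r² + 3r - 6 = 0
Divide by 3: r² + r - 2 = 0
Roots: r = 1, -2 (distinct real)
General solution: y = C₁e^x + C₂e^(-2x)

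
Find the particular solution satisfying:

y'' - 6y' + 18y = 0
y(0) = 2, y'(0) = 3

General solution: y = e^(3x)(C₁cos(3x) + C₂sin(3x))
Complex roots r = 3 ± 3i
Applying ICs: C₁ = 2, C₂ = -1
Particular solution: y = e^(3x)(2cos(3x) - sin(3x))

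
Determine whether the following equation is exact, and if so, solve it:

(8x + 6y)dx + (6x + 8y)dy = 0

Verify exactness: ∂M/∂y = ∂N/∂x ✓
Find F(x,y) such that ∂F/∂x = M, ∂F/∂y = N
Solution: 4x² + 6xy + 4y² = C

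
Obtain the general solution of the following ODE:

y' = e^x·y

Separating variables and integrating:
ln|y| = e^x + C

General solution: y = Ce^(e^x)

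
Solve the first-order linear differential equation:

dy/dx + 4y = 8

Using integrating factor method:

General solution: y = 2 + Ce^(-4x)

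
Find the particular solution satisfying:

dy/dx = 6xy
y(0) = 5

General solution: y = Ce^(3x²)
Applying IC y(0) = 5:
Particular solution: y = 5e^(3x²)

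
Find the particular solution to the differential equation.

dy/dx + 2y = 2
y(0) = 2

General solution: y = 1 + Ce^(-2x)
Applying y(0) = 2: C = 2 - 1 = 1
Particular solution: y = 1 + e^(-2x)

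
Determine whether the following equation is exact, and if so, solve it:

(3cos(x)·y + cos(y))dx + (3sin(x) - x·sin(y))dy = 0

Verify exactness: ∂M/∂y = ∂N/∂x ✓
Find F(x,y) such that ∂F/∂x = M, ∂F/∂y = N
Solution: 3sin(x)·y + x·cos(y) = C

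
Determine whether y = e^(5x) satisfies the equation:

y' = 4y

Verification:
y = e^(5x)
y' = 5e^(5x)
But 4y = 4e^(5x)
y' ≠ 4y — the derivative does not match

No, it is not a solution.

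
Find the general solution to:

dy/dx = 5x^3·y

Separating variables and integrating:
ln|y| = 5x^4/4 + C

General solution: y = Ce^(5x^4/4)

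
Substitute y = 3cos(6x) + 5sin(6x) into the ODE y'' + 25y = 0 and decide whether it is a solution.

Verification:
y'' = -108cos(6x) - 180sin(6x)
y'' + 25y ≠ 0 (frequency mismatch: got 36 instead of 25)

No, it is not a solution.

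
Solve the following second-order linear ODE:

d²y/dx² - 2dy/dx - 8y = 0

Characteristic equation: r² - 2r - 8 = 0
Roots: r = 4, -2 (distinct real)
General solution: y = C₁e^(4x) + C₂e^(-2x)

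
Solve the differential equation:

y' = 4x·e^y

Separating variables and integrating:
-e^(-y) = 2x² + C

General solution: y = -ln(C - 2x²)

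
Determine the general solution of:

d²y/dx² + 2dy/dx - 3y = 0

Characteristic equation: r² + 2r - 3 = 0
Roots: r = 1, -3 (distinct real)
General solution: y = C₁e^x + C₂e^(-3x)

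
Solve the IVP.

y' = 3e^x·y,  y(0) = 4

General solution: y = Ce^(3e^x)
Applying IC y(0) = 4:
Particular solution: y = 4e^(3(e^x - 1))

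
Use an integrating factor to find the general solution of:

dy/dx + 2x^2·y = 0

Using integrating factor method:

General solution: y = Ce^(-2x^3/3)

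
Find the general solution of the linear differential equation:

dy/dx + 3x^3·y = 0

Using integrating factor method:

General solution: y = Ce^(-3x^4/4)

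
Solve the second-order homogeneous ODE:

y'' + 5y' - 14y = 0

Characteristic equation: r² + 5r - 14 = 0
Roots: r = 2, -7 (distinct real)
General solution: y = C₁e^(2x) + C₂e^(-7x)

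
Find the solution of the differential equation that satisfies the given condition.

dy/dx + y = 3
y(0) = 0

General solution: y = 3 + Ce^(-x)
Applying y(0) = 0: C = 0 - 3 = -3
Particular solution: y = 3 - 3e^(-x)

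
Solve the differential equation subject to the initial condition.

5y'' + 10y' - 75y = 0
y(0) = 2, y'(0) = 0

General solution: y = C₁e^(3x) + C₂e^(-5x)
Applying ICs: C₁ = 5/4, C₂ = 3/4
Particular solution: y = (5/4)e^(3x) + (3/4)e^(-5x)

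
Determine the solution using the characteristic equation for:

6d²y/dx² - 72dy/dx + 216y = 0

Characteristic equation: 6r² - 72r + 216 = 0
Divide by 6: r² - 12r + 36 = 0
Factored: (r - 6)² = 0
Repeated root: r = 6
General solution: y = (C₁ + C₂x)e^(6x)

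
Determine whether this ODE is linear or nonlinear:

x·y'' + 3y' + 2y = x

Linear (y and its derivatives appear to the first power only, no products of y terms)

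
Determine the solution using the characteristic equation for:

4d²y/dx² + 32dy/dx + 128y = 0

Characteristic equation: 4r² + 32r + 128 = 0
Divide by 4: r² + 8r + 32 = 0
Roots: r = -4 ± 4i (complex conjugates)
General solution: y = e^(-4x)(C₁cos(4x) + C₂sin(4x))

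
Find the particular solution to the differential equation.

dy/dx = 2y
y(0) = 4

General solution: y = Ce^(2x)
Applying IC y(0) = 4:
Particular solution: y = 4e^(2x)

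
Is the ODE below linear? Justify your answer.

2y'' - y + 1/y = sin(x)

No. Nonlinear (1/y term)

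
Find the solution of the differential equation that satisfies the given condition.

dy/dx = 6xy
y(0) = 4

General solution: y = Ce^(3x²)
Applying IC y(0) = 4:
Particular solution: y = 4e^(3x²)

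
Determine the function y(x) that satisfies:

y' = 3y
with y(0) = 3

General solution: y = Ce^(3x)
Applying IC y(0) = 3:
Particular solution: y = 3e^(3x)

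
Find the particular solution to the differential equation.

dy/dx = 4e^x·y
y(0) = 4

General solution: y = Ce^(4e^x)
Applying IC y(0) = 4:
Particular solution: y = 4e^(4(e^x - 1))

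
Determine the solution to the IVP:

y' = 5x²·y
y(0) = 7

General solution: y = Ce^(5x³/3)
Applying IC y(0) = 7:
Particular solution: y = 7e^(5x³/3)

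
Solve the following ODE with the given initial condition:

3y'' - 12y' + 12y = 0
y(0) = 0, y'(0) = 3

General solution: y = (C₁ + C₂x)e^(2x)
Repeated root r = 2
Applying ICs: C₁ = 0, C₂ = 3
Particular solution: y = 3xe^(2x)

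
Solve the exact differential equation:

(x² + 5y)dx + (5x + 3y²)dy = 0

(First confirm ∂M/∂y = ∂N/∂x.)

Verify exactness: ∂M/∂y = ∂N/∂x ✓
Find F(x,y) such that ∂F/∂x = M, ∂F/∂y = N
Solution: x³/3 + 5xy + y³ = C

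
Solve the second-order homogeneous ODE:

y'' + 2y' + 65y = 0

Characteristic equation: r² + 2r + 65 = 0
Roots: r = -1 ± 8i (complex conjugates)
General solution: y = e^(-x)(C₁cos(8x) + C₂sin(8x))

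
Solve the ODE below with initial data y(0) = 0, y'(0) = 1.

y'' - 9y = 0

General solution: y = C₁e^(3x) + C₂e^(-3x)
Applying ICs: C₁ = 1/6, C₂ = -1/6
Particular solution: y = (1/6)e^(3x) - (1/6)e^(-3x)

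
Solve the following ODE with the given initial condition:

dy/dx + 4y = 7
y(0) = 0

General solution: y = 7/4 + Ce^(-4x)
Applying y(0) = 0: C = 0 - 7/4 = -7/4
Particular solution: y = 7/4 - (7/4)e^(-4x)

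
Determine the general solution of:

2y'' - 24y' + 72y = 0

Characteristic equation: 2r² - 24r + 72 = 0
Divide by 2: r² - 12r + 36 = 0
Factored: (r - 6)² = 0
Repeated root: r = 6
General solution: y = (C₁ + C₂x)e^(6x)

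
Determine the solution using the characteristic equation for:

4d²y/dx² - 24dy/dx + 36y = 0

Characteristic equation: 4r² - 24r + 36 = 0
Divide by 4: r² - 6r + 9 = 0
Factored: (r - 3)² = 0
Repeated root: r = 3
General solution: y = (C₁ + C₂x)e^(3x)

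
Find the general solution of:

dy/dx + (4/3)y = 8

Using integrating factor method:

General solution: y = 6 + Ce^(-4x/3)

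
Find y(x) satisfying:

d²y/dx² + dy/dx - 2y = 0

Characteristic equation: r² + r - 2 = 0
Roots: r = 1, -2 (distinct real)
General solution: y = C₁e^x + C₂e^(-2x)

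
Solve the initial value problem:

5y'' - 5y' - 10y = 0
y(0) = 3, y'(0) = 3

General solution: y = C₁e^(2x) + C₂e^(-x)
Applying ICs: C₁ = 2, C₂ = 1
Particular solution: y = 2e^(2x) + e^(-x)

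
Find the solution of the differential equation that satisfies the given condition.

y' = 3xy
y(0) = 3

General solution: y = Ce^(3x²/2)
Applying IC y(0) = 3:
Particular solution: y = 3e^(3x²/2)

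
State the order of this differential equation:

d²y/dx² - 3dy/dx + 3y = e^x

The order is 2 (highest derivative is of order 2).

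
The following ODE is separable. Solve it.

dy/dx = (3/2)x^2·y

Separating variables and integrating:
ln|y| = x^3/2 + C

General solution: y = Ce^(x^3/2)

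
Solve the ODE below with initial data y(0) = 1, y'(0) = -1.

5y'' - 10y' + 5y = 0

General solution: y = (C₁ + C₂x)e^x
Repeated root r = 1
Applying ICs: C₁ = 1, C₂ = -2
Particular solution: y = (1 - 2x)e^x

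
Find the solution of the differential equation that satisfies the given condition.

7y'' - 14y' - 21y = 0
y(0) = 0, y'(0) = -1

General solution: y = C₁e^(3x) + C₂e^(-x)
Applying ICs: C₁ = -1/4, C₂ = 1/4
Particular solution: y = -(1/4)e^(3x) + (1/4)e^(-x)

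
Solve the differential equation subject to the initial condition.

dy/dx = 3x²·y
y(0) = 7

General solution: y = Ce^(x³)
Applying IC y(0) = 7:
Particular solution: y = 7e^(x³)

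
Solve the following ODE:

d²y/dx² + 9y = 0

Characteristic equation: r² + 9 = 0
Roots: r = ±3i (complex conjugates)
General solution: y = C₁cos(3x) + C₂sin(3x)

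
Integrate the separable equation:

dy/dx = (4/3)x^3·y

Separating variables and integrating:
ln|y| = x^4/3 + C

General solution: y = Ce^(x^4/3)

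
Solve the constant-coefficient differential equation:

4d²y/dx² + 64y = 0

Characteristic equation: 4r² + 64 = 0
Divide by 4: r² + 16 = 0
Roots: r = ±4i (complex conjugates)
General solution: y = C₁cos(4x) + C₂sin(4x)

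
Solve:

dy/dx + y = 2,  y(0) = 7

General solution: y = 2 + Ce^(-x)
Applying y(0) = 7: C = 7 - 2 = 5
Particular solution: y = 2 + 5e^(-x)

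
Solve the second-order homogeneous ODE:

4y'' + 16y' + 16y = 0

Characteristic equation: 4r² + 16r + 16 = 0
Divide by 4: r² + 4r + 4 = 0
Factored: (r + 2)² = 0
Repeated root: r = -2
General solution: y = (C₁ + C₂x)e^(-2x)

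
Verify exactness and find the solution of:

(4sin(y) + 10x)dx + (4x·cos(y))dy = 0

Verify exactness: ∂M/∂y = ∂N/∂x ✓
Find F(x,y) such that ∂F/∂x = M, ∂F/∂y = N
Solution: 4x·sin(y) + 5x² = C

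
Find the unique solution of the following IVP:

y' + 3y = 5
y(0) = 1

General solution: y = 5/3 + Ce^(-3x)
Applying y(0) = 1: C = 1 - 5/3 = -2/3
Particular solution: y = 5/3 - (2/3)e^(-3x)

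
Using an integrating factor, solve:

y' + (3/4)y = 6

Using integrating factor method:

General solution: y = 8 + Ce^(-3x/4)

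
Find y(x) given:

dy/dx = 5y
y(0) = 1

General solution: y = Ce^(5x)
Applying IC y(0) = 1:
Particular solution: y = e^(5x)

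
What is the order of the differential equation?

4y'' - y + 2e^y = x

The order is 2 (highest derivative is of order 2).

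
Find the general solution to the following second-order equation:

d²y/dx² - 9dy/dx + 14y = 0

Characteristic equation: r² - 9r + 14 = 0
Roots: r = 2, 7 (distinct real)
General solution: y = C₁e^(2x) + C₂e^(7x)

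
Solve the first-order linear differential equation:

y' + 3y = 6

Using integrating factor method:

General solution: y = 2 + Ce^(-3x)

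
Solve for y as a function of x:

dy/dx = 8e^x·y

Separating variables and integrating:
ln|y| = 8e^x + C

General solution: y = Ce^(8e^x)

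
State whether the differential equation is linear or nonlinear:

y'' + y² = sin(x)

Nonlinear (y² term)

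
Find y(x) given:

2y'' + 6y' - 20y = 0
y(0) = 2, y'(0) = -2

General solution: y = C₁e^(2x) + C₂e^(-5x)
Applying ICs: C₁ = 8/7, C₂ = 6/7
Particular solution: y = (8/7)e^(2x) + (6/7)e^(-5x)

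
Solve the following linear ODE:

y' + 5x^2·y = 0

Using integrating factor method:

General solution: y = Ce^(-5x^3/3)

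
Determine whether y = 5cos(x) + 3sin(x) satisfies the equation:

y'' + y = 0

Verification:
y'' = -5cos(x) - 3sin(x)
y'' + y = 0 ✓

Yes, it is a solution.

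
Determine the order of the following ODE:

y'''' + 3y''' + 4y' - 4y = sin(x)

The order is 4 (highest derivative is of order 4).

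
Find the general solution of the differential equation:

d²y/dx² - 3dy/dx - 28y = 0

Characteristic equation: r² - 3r - 28 = 0
Roots: r = 7, -4 (distinct real)
General solution: y = C₁e^(7x) + C₂e^(-4x)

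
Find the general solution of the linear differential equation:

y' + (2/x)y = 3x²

Using integrating factor method:

General solution: y = (3/5)x^3 + Cx^(-2)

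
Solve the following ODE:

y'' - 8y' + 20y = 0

Characteristic equation: r² - 8r + 20 = 0
Roots: r = 4 ± 2i (complex conjugates)
General solution: y = e^(4x)(C₁cos(2x) + C₂sin(2x))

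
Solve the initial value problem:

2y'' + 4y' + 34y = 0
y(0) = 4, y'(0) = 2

General solution: y = e^(-x)(C₁cos(4x) + C₂sin(4x))
Complex roots r = -1 ± 4i
Applying ICs: C₁ = 4, C₂ = 3/2
Particular solution: y = e^(-x)(4cos(4x) + (3/2)sin(4x))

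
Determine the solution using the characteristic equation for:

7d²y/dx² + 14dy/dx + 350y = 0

Characteristic equation: 7r² + 14r + 350 = 0
Divide by 7: r² + 2r + 50 = 0
Roots: r = -1 ± 7i (complex conjugates)
General solution: y = e^(-x)(C₁cos(7x) + C₂sin(7x))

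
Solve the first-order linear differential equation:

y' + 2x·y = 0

Using integrating factor method:

General solution: y = Ce^(-x^2)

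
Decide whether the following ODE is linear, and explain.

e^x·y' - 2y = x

Linear (y and its derivatives appear to the first power only, no products of y terms)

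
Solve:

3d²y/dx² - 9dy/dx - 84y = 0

Characteristic equation: 3r² - 9r - 84 = 0
Divide by 3: r² - 3r - 28 = 0
Roots: r = 7, -4 (distinct real)
General solution: y = C₁e^(7x) + C₂e^(-4x)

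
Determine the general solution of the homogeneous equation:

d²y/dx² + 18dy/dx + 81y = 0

Characteristic equation: r² + 18r + 81 = 0
Factored: (r + 9)² = 0
Repeated root: r = -9
General solution: y = (C₁ + C₂x)e^(-9x)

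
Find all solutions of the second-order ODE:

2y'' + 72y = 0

Characteristic equation: 2r² + 72 = 0
Divide by 2: r² + 36 = 0
Roots: r = ±6i (complex conjugates)
General solution: y = C₁cos(6x) + C₂sin(6x)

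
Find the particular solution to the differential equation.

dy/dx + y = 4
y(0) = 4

General solution: y = 4 + Ce^(-x)
Applying y(0) = 4: C = 4 - 4 = 0
Particular solution: y = 4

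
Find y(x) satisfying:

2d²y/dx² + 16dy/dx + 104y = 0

Characteristic equation: 2r² + 16r + 104 = 0
Divide by 2: r² + 8r + 52 = 0
Roots: r = -4 ± 6i (complex conjugates)
General solution: y = e^(-4x)(C₁cos(6x) + C₂sin(6x))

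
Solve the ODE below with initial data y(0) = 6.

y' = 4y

General solution: y = Ce^(4x)
Applying IC y(0) = 6:
Particular solution: y = 6e^(4x)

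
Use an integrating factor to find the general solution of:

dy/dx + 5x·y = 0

Using integrating factor method:

General solution: y = Ce^(-5x^2/2)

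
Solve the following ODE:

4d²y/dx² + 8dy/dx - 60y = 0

Characteristic equation: 4r² + 8r - 60 = 0
Divide by 4: r² + 2r - 15 = 0
Roots: r = 3, -5 (distinct real)
General solution: y = C₁e^(3x) + C₂e^(-5x)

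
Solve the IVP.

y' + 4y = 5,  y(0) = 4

General solution: y = 5/4 + Ce^(-4x)
Applying y(0) = 4: C = 4 - 5/4 = 11/4
Particular solution: y = 5/4 + (11/4)e^(-4x)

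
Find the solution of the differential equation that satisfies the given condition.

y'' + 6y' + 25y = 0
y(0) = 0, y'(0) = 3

General solution: y = e^(-3x)(C₁cos(4x) + C₂sin(4x))
Complex roots r = -3 ± 4i
Applying ICs: C₁ = 0, C₂ = 3/4
Particular solution: y = e^(-3x)((3/4)sin(4x))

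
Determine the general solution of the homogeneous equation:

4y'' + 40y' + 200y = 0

Characteristic equation: 4r² + 40r + 200 = 0
Divide by 4: r² + 10r + 50 = 0
Roots: r = -5 ± 5i (complex conjugates)
General solution: y = e^(-5x)(C₁cos(5x) + C₂sin(5x))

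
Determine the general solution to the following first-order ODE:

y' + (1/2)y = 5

Using integrating factor method:

General solution: y = 10 + Ce^(-x/2)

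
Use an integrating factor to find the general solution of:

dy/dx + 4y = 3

Using integrating factor method:

General solution: y = 3/4 + Ce^(-4x)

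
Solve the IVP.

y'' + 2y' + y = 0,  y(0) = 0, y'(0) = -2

General solution: y = (C₁ + C₂x)e^(-x)
Repeated root r = -1
Applying ICs: C₁ = 0, C₂ = -2
Particular solution: y = -2xe^(-x)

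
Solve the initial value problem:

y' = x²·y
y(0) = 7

General solution: y = Ce^(x³/3)
Applying IC y(0) = 7:
Particular solution: y = 7e^(x³/3)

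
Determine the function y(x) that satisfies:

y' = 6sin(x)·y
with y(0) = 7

General solution: y = Ce^(-6cos(x))
Applying IC y(0) = 7:
Particular solution: y = 7e^(6(1-cos(x)))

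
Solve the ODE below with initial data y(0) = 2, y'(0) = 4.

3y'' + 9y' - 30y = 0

General solution: y = C₁e^(2x) + C₂e^(-5x)
Applying ICs: C₁ = 2, C₂ = 0
Particular solution: y = 2e^(2x)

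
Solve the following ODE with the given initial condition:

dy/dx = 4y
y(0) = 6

General solution: y = Ce^(4x)
Applying IC y(0) = 6:
Particular solution: y = 6e^(4x)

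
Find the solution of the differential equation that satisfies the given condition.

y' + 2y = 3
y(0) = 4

General solution: y = 3/2 + Ce^(-2x)
Applying y(0) = 4: C = 4 - 3/2 = 5/2
Particular solution: y = 3/2 + (5/2)e^(-2x)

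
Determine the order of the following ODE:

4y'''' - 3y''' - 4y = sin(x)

The order is 4 (highest derivative is of order 4).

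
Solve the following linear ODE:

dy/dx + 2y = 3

Using integrating factor method:

General solution: y = 3/2 + Ce^(-2x)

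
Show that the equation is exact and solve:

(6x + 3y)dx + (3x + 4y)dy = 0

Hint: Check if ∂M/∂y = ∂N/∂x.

Verify exactness: ∂M/∂y = ∂N/∂x ✓
Find F(x,y) such that ∂F/∂x = M, ∂F/∂y = N
Solution: 3x² + 3xy + 2y² = C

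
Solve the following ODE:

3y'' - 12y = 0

Characteristic equation: 3r² - 12 = 0
Divide by 3: r² - 4 = 0
Roots: r = 2, -2 (distinct real)
General solution: y = C₁e^(2x) + C₂e^(-2x)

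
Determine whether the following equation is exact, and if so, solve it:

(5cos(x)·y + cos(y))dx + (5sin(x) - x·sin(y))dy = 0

Verify exactness: ∂M/∂y = ∂N/∂x ✓
Find F(x,y) such that ∂F/∂x = M, ∂F/∂y = N
Solution: 5sin(x)·y + x·cos(y) = C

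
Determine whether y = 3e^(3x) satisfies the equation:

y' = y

Verification:
y = 3e^(3x)
y' = 9e^(3x)
But y = 3e^(3x)
y' ≠ y — the derivative does not match

No, it is not a solution.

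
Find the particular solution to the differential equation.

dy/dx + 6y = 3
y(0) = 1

General solution: y = 1/2 + Ce^(-6x)
Applying y(0) = 1: C = 1 - 1/2 = 1/2
Particular solution: y = 1/2 + (1/2)e^(-6x)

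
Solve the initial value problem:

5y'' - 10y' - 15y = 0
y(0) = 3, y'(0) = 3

General solution: y = C₁e^(3x) + C₂e^(-x)
Applying ICs: C₁ = 3/2, C₂ = 3/2
Particular solution: y = (3/2)e^(3x) + (3/2)e^(-x)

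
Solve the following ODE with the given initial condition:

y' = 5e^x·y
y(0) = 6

General solution: y = Ce^(5e^x)
Applying IC y(0) = 6:
Particular solution: y = 6e^(5(e^x - 1))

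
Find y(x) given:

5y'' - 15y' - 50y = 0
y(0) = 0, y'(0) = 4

General solution: y = C₁e^(5x) + C₂e^(-2x)
Applying ICs: C₁ = 4/7, C₂ = -4/7
Particular solution: y = (4/7)e^(5x) - (4/7)e^(-2x)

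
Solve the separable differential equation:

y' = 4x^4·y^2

Separating variables and integrating:
-1/y = 4x^5/5 + C

General solution: y^-1 = (-4/5)x^5 + C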